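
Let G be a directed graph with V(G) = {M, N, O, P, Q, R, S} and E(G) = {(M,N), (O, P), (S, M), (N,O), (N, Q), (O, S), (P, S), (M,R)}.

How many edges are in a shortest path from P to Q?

4

Distance 0: P.
Distance 1: S.
Distance 2: M.
Distance 3: N, R.
Distance 4: O, Q — contains Q.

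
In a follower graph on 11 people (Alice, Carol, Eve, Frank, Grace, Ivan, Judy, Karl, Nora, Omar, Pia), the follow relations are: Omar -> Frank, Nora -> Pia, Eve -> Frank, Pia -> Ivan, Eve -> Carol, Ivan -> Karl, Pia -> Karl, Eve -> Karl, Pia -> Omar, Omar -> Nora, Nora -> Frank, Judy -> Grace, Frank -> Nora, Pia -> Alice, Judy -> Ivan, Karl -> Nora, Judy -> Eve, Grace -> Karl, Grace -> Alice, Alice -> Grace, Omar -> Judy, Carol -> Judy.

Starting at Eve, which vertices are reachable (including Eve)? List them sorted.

Start at Eve.
Its neighbours: Carol, Frank, Karl.
Then their neighbours: Judy, Nora.
Then next layer: Grace, Ivan, Pia.
Then next layer: Alice, Omar.
Every vertex is now reached.

Alice, Carol, Eve, Frank, Grace, Ivan, Judy, Karl, Nora, Omar, Pia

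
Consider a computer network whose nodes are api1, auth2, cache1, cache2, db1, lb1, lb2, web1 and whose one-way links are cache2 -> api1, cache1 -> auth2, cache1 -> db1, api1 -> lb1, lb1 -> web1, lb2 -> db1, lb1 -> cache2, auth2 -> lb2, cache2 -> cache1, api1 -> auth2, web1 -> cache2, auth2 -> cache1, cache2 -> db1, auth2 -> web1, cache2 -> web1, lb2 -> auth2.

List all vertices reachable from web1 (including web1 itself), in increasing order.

api1, auth2, cache1, cache2, db1, lb1, lb2, web1

Start at web1.
Its neighbours: cache2.
Then their neighbours: api1, cache1, db1.
Then next layer: auth2, lb1.
Then next layer: lb2.
Every vertex is now reached.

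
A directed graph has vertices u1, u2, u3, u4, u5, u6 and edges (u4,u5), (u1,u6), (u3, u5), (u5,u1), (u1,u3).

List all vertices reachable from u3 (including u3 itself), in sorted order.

u1, u3, u5, u6

Start at u3.
Its neighbours: u5.
Then their neighbours: u1.
Then next layer: u6.
Nothing further is reachable.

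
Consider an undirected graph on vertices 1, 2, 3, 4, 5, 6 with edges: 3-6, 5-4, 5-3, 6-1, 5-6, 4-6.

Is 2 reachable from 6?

Explore from 6.
Distance 1: reach 1, 3, 4, 5.
The search is exhausted without reaching 2; it lies in a different component.

No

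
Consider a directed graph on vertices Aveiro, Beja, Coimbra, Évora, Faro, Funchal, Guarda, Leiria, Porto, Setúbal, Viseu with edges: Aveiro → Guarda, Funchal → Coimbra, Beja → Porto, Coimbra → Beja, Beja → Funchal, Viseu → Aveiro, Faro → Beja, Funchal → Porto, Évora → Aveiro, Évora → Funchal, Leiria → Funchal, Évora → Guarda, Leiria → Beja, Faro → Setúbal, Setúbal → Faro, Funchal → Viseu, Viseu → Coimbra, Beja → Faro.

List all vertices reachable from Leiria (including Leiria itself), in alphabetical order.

Start at Leiria.
Its neighbours: Beja, Funchal.
Then their neighbours: Coimbra, Faro, Porto, Viseu.
Then next layer: Aveiro, Setúbal.
Then next layer: Guarda.
Nothing further is reachable.

Aveiro, Beja, Coimbra, Faro, Funchal, Guarda, Leiria, Porto, Setúbal, Viseu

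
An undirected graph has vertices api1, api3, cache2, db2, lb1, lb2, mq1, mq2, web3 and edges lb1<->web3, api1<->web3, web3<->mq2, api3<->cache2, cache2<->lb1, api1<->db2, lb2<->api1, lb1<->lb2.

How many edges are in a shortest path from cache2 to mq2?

3

Distance 0: cache2.
Distance 1: api3, lb1.
Distance 2: lb2, web3.
Distance 3: api1, mq2 — contains mq2.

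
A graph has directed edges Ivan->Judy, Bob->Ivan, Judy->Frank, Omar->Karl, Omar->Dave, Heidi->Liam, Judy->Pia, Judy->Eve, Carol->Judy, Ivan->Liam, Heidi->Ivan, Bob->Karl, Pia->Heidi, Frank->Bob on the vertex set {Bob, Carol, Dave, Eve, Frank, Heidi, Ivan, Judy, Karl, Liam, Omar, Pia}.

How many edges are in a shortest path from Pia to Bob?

5

Distance 0: Pia.
Distance 1: Heidi.
Distance 2: Ivan, Liam.
Distance 3: Judy.
Distance 4: Eve, Frank.
Distance 5: Bob — contains Bob.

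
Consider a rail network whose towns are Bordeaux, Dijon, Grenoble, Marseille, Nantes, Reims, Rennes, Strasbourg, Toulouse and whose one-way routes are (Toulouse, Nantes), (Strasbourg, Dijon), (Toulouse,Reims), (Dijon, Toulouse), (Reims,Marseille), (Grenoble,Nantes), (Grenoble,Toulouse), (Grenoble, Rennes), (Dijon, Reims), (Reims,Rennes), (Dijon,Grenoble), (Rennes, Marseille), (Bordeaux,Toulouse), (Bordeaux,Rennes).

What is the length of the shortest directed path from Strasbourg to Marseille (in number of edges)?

3

Distance 0: Strasbourg.
Distance 1: Dijon.
Distance 2: Grenoble, Reims, Toulouse.
Distance 3: Marseille, Nantes, Rennes — contains Marseille.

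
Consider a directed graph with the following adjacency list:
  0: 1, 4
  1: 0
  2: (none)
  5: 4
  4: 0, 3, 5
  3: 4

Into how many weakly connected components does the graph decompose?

2

From 0: component {0, 1, 3, 4, 5}.
From 2: component {2}.
That's 2 components.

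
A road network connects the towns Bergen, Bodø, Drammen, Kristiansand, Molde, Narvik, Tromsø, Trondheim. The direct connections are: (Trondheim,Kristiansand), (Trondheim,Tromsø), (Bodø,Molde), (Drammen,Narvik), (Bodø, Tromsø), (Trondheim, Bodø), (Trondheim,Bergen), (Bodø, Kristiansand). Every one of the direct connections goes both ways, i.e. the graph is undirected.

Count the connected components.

2

From Bergen: component {Bergen, Bodø, Kristiansand, Molde, Tromsø, Trondheim}.
From Drammen: component {Drammen, Narvik}.
That's 2 components.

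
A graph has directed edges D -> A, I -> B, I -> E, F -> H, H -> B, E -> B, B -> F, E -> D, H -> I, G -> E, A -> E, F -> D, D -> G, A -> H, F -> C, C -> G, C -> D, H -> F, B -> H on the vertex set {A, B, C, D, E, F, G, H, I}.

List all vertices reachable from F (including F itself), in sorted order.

A, B, C, D, E, F, G, H, I

Start at F.
Its neighbours: C, D, H.
Then their neighbours: A, B, G, I.
Then next layer: E.
Every vertex is now reached.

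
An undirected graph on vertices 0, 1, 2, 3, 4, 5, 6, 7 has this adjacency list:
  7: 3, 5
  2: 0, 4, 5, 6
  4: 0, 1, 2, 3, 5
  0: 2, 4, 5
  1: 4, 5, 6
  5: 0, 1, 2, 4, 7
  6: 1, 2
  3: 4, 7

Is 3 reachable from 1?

Explore from 1.
Distance 1: reach 4, 5, 6.
Distance 2: reach 0, 2, 3, 7.
Found 3.

Yes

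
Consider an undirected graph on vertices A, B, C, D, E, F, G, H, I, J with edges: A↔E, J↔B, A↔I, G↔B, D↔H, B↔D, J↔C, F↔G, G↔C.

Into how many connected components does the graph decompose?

2

From A: component {A, E, I}.
From B: component {B, C, D, F, G, H, J}.
That's 2 components.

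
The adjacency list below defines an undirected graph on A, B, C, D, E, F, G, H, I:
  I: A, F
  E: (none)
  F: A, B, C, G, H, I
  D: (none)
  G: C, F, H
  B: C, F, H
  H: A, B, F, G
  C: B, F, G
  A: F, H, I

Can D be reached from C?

Explore from C.
Distance 1: reach B, F, G.
Distance 2: reach A, H, I.
The search is exhausted without reaching D; it lies in a different component.

No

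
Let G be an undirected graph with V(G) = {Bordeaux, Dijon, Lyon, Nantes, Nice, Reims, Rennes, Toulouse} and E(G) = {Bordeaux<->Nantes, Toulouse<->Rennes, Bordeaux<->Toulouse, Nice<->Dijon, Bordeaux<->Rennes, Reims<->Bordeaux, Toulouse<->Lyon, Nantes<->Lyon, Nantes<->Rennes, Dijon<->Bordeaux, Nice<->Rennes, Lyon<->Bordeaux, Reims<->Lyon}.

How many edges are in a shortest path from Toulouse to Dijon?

Distance 0: Toulouse.
Distance 1: Bordeaux, Lyon, Rennes.
Distance 2: Dijon, Nantes, Nice, Reims — contains Dijon.

2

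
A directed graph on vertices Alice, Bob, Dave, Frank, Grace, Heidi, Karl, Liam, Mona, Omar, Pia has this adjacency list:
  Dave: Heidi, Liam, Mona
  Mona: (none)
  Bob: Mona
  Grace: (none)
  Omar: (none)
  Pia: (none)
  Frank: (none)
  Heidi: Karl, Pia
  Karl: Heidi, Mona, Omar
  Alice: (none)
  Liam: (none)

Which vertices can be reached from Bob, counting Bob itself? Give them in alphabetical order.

Bob, Mona

Start at Bob.
Its neighbours: Mona.
Nothing further is reachable.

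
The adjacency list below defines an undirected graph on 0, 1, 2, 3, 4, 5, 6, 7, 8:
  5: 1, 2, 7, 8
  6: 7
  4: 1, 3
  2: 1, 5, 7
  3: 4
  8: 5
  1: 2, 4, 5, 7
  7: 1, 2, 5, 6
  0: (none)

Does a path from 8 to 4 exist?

Explore from 8.
Distance 1: reach 5.
Distance 2: reach 1, 2, 7.
Distance 3: reach 4, 6.
Found 4.

Yes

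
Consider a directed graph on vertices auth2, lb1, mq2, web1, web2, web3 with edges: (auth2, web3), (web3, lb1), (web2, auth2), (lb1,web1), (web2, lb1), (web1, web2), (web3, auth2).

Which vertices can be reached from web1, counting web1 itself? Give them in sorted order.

auth2, lb1, web1, web2, web3

Start at web1.
Its neighbours: web2.
Then their neighbours: auth2, lb1.
Then next layer: web3.
Nothing further is reachable.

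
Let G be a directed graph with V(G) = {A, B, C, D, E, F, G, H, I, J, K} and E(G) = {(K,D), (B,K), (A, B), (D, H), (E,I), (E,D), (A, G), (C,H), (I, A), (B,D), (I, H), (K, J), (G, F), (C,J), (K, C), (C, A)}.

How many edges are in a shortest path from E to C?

Distance 0: E.
Distance 1: D, I.
Distance 2: A, H.
Distance 3: B, G.
Distance 4: F, K.
Distance 5: C, J — contains C.

5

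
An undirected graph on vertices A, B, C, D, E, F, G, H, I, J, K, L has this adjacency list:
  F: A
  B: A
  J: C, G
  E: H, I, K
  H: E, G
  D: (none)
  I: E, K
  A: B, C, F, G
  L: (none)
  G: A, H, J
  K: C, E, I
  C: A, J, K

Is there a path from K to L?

No

Explore from K.
Distance 1: reach C, E, I.
Distance 2: reach A, H, J.
Distance 3: reach B, F, G.
The search is exhausted without reaching L; it lies in a different component.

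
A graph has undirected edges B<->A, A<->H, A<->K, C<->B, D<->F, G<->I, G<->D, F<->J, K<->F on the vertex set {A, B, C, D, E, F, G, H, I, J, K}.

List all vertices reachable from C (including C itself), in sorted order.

A, B, C, D, F, G, H, I, J, K

Start at C.
Its neighbours: B.
Then their neighbours: A.
Then next layer: H, K.
Then next layer: F.
Then next layer: D, J.
Then next layer: G.
Then next layer: I.
Nothing further is reachable.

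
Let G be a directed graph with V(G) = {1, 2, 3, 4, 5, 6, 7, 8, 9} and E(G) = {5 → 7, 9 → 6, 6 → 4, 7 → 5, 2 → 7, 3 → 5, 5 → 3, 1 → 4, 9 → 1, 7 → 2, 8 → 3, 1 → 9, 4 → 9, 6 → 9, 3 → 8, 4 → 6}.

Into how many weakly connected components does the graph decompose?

From 1: component {1, 4, 6, 9}.
From 2: component {2, 3, 5, 7, 8}.
That's 2 components.

2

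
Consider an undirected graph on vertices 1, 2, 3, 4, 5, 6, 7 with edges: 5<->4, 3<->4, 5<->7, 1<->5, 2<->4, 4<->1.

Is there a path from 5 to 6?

No

Explore from 5.
Distance 1: reach 1, 4, 7.
Distance 2: reach 2, 3.
The search is exhausted without reaching 6; it lies in a different component.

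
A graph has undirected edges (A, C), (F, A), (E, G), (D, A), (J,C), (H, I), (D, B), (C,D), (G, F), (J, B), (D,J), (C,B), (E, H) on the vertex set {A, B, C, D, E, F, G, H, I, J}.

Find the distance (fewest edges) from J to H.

6

Distance 0: J.
Distance 1: B, C, D.
Distance 2: A.
Distance 3: F.
Distance 4: G.
Distance 5: E.
Distance 6: H — contains H.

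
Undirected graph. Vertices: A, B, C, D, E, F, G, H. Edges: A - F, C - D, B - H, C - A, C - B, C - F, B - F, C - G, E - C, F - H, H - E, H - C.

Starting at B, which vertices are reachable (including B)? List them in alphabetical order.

Start at B.
Its neighbours: C, F, H.
Then their neighbours: A, D, E, G.
Every vertex is now reached.

A, B, C, D, E, F, G, H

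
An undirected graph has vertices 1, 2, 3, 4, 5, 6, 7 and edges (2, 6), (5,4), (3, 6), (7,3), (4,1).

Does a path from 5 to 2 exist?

No

Explore from 5.
Distance 1: reach 4.
Distance 2: reach 1.
The search is exhausted without reaching 2; it lies in a different component.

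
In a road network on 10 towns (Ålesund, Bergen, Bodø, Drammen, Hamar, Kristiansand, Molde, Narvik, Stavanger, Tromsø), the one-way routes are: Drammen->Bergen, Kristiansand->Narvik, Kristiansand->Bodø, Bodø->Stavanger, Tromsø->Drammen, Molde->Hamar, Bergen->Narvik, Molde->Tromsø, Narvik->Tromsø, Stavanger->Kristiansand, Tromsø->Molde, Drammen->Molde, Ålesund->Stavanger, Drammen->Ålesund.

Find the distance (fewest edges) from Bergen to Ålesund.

Distance 0: Bergen.
Distance 1: Narvik.
Distance 2: Tromsø.
Distance 3: Drammen, Molde.
Distance 4: Ålesund, Hamar — contains Ålesund.

4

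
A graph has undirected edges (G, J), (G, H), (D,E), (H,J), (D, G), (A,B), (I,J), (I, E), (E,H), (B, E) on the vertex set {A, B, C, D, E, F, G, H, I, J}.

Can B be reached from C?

No

C has no edges, so nothing is reachable from it.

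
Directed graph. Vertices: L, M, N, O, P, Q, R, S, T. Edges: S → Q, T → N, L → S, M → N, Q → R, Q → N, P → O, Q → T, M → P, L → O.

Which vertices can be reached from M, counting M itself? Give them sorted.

M, N, O, P

Start at M.
Its neighbours: N, P.
Then their neighbours: O.
Nothing further is reachable.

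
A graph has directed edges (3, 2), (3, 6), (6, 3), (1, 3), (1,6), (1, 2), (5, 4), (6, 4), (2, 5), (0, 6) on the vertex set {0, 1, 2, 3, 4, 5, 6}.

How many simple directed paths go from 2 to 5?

2→5

1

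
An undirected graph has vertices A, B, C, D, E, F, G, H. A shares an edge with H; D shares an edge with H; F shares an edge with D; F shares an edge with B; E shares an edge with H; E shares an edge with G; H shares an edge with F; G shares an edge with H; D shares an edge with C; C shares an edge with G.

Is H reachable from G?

Explore from G.
Distance 1: reach C, E, H.
Found H.

Yes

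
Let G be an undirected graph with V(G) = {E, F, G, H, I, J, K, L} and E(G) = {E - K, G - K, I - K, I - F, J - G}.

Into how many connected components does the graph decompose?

From E: component {E, F, G, I, J, K}.
From H: component {H}.
From L: component {L}.
That's 3 components.

3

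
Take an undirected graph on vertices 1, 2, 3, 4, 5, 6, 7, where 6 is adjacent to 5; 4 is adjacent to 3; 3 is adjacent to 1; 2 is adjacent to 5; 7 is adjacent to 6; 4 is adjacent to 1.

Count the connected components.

2

From 1: component {1, 3, 4}.
From 2: component {2, 5, 6, 7}.
That's 2 components.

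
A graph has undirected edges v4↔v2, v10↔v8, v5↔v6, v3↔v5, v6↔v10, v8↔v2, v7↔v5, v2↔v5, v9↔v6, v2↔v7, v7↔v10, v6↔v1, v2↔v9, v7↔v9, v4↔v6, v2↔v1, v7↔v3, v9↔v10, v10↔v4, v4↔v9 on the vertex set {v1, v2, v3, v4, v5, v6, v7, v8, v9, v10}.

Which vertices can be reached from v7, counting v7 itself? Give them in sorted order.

v1, v2, v3, v4, v5, v6, v7, v8, v9, v10

Start at v7.
Its neighbours: v2, v3, v5, v9, v10.
Then their neighbours: v1, v4, v6, v8.
Every vertex is now reached.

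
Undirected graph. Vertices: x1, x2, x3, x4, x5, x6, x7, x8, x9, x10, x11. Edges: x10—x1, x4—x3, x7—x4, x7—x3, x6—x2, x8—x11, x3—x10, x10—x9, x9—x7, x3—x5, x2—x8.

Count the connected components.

2

From x1: component {x1, x3, x4, x5, x7, x9, x10}.
From x2: component {x2, x6, x8, x11}.
That's 2 components.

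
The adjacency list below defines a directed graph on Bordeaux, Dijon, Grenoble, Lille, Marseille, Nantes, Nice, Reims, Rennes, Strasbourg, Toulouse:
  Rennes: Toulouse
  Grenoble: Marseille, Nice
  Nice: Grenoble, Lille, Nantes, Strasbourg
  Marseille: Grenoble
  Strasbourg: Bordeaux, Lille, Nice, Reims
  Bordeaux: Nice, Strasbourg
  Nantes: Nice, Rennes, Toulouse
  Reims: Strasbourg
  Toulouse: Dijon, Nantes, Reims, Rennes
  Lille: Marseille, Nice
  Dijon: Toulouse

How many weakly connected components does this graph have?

From Bordeaux: component {Bordeaux, Dijon, Grenoble, Lille, Marseille, Nantes, Nice, Reims, Rennes, Strasbourg, Toulouse}.
That's 1 component.

1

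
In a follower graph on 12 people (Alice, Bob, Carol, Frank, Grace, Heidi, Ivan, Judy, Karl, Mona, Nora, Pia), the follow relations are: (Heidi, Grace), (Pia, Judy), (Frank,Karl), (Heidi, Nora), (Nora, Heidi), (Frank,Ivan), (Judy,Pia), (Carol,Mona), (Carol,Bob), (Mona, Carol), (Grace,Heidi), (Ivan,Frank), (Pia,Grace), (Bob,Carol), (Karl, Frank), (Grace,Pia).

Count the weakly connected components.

From Alice: component {Alice}.
From Bob: component {Bob, Carol, Mona}.
From Frank: component {Frank, Ivan, Karl}.
From Grace: component {Grace, Heidi, Judy, Nora, Pia}.
That's 4 components.

4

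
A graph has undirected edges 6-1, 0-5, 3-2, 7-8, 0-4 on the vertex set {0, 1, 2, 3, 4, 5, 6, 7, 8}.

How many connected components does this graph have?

From 0: component {0, 4, 5}.
From 1: component {1, 6}.
From 2: component {2, 3}.
From 7: component {7, 8}.
That's 4 components.

4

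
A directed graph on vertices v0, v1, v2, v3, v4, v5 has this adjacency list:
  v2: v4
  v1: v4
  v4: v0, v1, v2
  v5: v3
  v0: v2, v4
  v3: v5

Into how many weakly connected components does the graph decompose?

2

From v0: component {v0, v1, v2, v4}.
From v3: component {v3, v5}.
That's 2 components.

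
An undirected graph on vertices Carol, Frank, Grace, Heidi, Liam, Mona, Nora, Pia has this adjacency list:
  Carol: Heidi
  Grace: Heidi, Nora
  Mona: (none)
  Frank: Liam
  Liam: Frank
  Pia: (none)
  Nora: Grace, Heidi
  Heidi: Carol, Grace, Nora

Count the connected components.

4

From Carol: component {Carol, Grace, Heidi, Nora}.
From Frank: component {Frank, Liam}.
From Mona: component {Mona}.
From Pia: component {Pia}.
That's 4 components.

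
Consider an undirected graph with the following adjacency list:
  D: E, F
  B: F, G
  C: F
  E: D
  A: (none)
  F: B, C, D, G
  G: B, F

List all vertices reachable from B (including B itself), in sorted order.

Start at B.
Its neighbours: F, G.
Then their neighbours: C, D.
Then next layer: E.
Nothing further is reachable.

B, C, D, E, F, G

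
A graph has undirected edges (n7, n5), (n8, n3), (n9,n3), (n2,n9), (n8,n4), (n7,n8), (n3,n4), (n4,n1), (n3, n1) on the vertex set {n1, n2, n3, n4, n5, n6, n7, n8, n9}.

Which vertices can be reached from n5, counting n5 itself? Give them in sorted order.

n1, n2, n3, n4, n5, n7, n8, n9

Start at n5.
Its neighbours: n7.
Then their neighbours: n8.
Then next layer: n3, n4.
Then next layer: n1, n9.
Then next layer: n2.
Nothing further is reachable.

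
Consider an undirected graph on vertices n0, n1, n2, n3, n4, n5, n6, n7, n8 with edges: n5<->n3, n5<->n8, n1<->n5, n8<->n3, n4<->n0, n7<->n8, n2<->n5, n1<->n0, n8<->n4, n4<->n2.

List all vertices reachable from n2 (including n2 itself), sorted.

n0, n1, n2, n3, n4, n5, n7, n8

Start at n2.
Its neighbours: n4, n5.
Then their neighbours: n0, n1, n3, n8.
Then next layer: n7.
Nothing further is reachable.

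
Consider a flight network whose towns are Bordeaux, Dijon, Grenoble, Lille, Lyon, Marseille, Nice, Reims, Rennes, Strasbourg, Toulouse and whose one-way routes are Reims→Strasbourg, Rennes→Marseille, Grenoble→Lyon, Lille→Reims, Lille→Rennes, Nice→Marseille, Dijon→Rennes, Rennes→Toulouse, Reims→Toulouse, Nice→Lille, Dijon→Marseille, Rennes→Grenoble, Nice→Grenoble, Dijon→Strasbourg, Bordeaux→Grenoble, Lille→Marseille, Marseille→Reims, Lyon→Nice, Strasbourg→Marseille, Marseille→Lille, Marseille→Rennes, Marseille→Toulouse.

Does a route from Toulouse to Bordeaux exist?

No

Toulouse has no outgoing edges, so nothing is reachable from it.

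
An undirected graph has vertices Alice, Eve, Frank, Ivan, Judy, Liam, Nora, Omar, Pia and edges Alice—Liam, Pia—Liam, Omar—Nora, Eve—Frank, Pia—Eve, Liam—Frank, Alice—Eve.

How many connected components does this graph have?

From Alice: component {Alice, Eve, Frank, Liam, Pia}.
From Ivan: component {Ivan}.
From Judy: component {Judy}.
From Nora: component {Nora, Omar}.
That's 4 components.

4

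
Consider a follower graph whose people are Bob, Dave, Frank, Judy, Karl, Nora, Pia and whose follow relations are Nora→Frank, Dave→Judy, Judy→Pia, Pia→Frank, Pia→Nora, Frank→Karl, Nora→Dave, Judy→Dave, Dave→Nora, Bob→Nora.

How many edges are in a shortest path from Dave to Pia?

2

Distance 0: Dave.
Distance 1: Judy, Nora.
Distance 2: Frank, Pia — contains Pia.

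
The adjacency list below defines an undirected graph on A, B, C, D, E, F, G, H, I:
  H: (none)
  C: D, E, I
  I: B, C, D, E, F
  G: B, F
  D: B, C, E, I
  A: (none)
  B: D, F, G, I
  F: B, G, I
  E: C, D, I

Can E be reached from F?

Explore from F.
Distance 1: reach B, G, I.
Distance 2: reach C, D, E.
Found E.

Yes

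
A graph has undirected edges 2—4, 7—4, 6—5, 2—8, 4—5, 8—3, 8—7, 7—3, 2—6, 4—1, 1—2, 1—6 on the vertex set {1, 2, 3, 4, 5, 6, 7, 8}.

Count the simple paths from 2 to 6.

2–1–4–5–6
2–1–6
2–4–1–6
2–4–5–6
2–6
2–8–3–7–4–1–6
2–8–3–7–4–5–6
2–8–7–4–1–6
2–8–7–4–5–6

9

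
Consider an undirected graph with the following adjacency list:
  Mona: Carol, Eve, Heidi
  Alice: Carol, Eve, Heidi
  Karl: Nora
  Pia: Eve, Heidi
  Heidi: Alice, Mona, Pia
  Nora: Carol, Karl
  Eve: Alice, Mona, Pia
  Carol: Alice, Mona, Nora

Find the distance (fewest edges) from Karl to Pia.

Distance 0: Karl.
Distance 1: Nora.
Distance 2: Carol.
Distance 3: Alice, Mona.
Distance 4: Eve, Heidi.
Distance 5: Pia — contains Pia.

5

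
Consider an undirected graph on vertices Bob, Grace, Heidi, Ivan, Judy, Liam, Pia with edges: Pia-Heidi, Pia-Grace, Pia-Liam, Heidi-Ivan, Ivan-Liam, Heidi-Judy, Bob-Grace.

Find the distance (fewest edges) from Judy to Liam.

Distance 0: Judy.
Distance 1: Heidi.
Distance 2: Ivan, Pia.
Distance 3: Grace, Liam — contains Liam.

3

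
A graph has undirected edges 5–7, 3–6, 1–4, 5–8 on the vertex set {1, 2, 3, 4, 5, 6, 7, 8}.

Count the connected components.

4

From 1: component {1, 4}.
From 2: component {2}.
From 3: component {3, 6}.
From 5: component {5, 7, 8}.
That's 4 components.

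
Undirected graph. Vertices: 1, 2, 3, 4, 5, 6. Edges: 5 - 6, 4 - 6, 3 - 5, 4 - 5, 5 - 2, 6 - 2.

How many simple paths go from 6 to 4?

6–2–5–4
6–4
6–5–4

3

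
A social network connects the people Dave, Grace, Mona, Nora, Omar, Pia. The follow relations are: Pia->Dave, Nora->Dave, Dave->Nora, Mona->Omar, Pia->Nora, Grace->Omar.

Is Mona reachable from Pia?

No

Explore from Pia.
Distance 1: reach Dave, Nora.
The search from Pia is exhausted; no directed path reaches Mona.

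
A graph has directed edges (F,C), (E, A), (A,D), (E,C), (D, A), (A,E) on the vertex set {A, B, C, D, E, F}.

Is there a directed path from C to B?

No

C has no outgoing edges, so nothing is reachable from it.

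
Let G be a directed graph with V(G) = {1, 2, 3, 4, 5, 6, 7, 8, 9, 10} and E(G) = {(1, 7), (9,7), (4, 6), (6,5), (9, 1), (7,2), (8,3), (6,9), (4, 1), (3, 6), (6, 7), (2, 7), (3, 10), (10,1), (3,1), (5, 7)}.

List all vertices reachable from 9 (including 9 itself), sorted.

1, 2, 7, 9

Start at 9.
Its neighbours: 1, 7.
Then their neighbours: 2.
Nothing further is reachable.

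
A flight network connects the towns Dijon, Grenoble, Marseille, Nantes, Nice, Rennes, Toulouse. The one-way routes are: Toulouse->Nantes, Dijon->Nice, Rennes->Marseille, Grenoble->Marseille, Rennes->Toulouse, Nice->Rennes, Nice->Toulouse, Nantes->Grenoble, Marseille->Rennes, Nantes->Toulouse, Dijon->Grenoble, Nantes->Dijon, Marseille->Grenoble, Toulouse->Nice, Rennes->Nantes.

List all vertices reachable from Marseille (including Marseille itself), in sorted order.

Dijon, Grenoble, Marseille, Nantes, Nice, Rennes, Toulouse

Start at Marseille.
Its neighbours: Grenoble, Rennes.
Then their neighbours: Nantes, Toulouse.
Then next layer: Dijon, Nice.
Every vertex is now reached.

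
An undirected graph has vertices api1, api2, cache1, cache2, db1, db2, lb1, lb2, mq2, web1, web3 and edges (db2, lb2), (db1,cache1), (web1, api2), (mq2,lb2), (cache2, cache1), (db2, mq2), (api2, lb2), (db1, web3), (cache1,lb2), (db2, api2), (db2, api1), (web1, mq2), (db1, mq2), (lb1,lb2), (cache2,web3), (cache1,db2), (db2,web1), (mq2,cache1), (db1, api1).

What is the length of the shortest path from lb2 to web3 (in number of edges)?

Distance 0: lb2.
Distance 1: api2, cache1, db2, lb1, mq2.
Distance 2: api1, cache2, db1, web1.
Distance 3: web3 — contains web3.

3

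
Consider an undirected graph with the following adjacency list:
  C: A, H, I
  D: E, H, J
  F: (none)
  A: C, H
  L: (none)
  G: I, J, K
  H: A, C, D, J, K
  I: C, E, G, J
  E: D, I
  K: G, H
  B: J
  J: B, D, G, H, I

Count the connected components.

From A: component {A, B, C, D, E, G, H, I, J, K}.
From F: component {F}.
From L: component {L}.
That's 3 components.

3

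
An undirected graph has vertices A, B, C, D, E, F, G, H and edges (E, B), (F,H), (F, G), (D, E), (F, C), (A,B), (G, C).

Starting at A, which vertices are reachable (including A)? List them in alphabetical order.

Start at A.
Its neighbours: B.
Then their neighbours: E.
Then next layer: D.
Nothing further is reachable.

A, B, D, E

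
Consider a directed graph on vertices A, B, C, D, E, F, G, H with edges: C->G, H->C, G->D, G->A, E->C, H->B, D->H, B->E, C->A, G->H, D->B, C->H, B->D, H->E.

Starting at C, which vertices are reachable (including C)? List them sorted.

Start at C.
Its neighbours: A, G, H.
Then their neighbours: B, D, E.
Nothing further is reachable.

A, B, C, D, E, G, H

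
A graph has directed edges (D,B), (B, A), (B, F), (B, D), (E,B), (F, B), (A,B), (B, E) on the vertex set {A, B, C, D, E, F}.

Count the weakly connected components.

2

From A: component {A, B, D, E, F}.
From C: component {C}.
That's 2 components.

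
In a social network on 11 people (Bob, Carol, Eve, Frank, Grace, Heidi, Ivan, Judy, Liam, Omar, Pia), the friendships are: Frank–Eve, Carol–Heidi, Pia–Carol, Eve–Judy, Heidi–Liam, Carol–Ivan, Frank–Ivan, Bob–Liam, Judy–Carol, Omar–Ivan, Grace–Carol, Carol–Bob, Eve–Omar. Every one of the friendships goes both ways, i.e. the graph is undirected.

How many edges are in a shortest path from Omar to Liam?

4

Distance 0: Omar.
Distance 1: Eve, Ivan.
Distance 2: Carol, Frank, Judy.
Distance 3: Bob, Grace, Heidi, Pia.
Distance 4: Liam — contains Liam.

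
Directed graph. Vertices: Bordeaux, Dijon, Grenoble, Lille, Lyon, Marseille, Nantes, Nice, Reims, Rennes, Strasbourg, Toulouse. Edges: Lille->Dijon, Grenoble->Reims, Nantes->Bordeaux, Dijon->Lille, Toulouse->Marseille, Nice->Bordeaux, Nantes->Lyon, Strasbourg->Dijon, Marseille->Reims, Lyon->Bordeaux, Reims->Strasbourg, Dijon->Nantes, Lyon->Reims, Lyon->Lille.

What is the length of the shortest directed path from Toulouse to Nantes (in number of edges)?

5

Distance 0: Toulouse.
Distance 1: Marseille.
Distance 2: Reims.
Distance 3: Strasbourg.
Distance 4: Dijon.
Distance 5: Lille, Nantes — contains Nantes.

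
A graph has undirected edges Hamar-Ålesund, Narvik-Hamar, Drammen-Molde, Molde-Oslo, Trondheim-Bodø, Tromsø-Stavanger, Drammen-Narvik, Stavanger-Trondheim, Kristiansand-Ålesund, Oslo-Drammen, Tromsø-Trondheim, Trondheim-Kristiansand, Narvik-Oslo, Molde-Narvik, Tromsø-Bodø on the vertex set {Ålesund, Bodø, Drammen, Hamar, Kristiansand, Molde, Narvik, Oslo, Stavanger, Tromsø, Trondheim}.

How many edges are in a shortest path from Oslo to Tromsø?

Distance 0: Oslo.
Distance 1: Drammen, Molde, Narvik.
Distance 2: Hamar.
Distance 3: Ålesund.
Distance 4: Kristiansand.
Distance 5: Trondheim.
Distance 6: Bodø, Stavanger, Tromsø — contains Tromsø.

6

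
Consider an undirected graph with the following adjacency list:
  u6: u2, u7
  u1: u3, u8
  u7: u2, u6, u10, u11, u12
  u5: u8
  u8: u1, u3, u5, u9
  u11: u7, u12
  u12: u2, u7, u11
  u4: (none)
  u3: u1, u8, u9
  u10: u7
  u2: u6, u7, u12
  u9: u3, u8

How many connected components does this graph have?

3

From u1: component {u1, u3, u5, u8, u9}.
From u2: component {u2, u6, u7, u10, u11, u12}.
From u4: component {u4}.
That's 3 components.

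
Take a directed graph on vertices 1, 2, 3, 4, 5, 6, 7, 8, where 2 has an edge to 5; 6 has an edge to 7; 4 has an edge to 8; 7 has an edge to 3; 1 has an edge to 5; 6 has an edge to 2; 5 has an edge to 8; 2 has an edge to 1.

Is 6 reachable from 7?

Explore from 7.
Distance 1: reach 3.
The search from 7 is exhausted; no directed path reaches 6.

No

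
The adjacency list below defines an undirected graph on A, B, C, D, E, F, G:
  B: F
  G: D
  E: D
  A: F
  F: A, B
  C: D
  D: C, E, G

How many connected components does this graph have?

2

From A: component {A, B, F}.
From C: component {C, D, E, G}.
That's 2 components.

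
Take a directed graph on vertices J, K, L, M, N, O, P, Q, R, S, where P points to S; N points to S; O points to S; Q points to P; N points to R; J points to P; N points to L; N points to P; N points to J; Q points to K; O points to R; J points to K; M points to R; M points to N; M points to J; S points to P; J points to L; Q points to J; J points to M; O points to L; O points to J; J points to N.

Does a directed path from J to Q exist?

No

Explore from J.
Distance 1: reach K, L, M, N, P.
Distance 2: reach R, S.
The search from J is exhausted; no directed path reaches Q.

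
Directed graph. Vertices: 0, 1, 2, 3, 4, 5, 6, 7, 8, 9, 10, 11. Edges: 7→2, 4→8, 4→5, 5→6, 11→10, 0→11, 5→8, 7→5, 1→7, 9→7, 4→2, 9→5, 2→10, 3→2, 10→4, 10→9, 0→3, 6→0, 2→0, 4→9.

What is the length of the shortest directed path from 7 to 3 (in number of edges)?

3

Distance 0: 7.
Distance 1: 2, 5.
Distance 2: 0, 6, 8, 10.
Distance 3: 3, 4, 9, 11 — contains 3.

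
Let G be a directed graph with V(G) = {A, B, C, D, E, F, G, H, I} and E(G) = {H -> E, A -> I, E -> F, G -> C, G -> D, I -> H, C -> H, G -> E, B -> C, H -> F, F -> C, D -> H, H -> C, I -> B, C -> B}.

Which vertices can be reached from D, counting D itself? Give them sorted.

Start at D.
Its neighbours: H.
Then their neighbours: C, E, F.
Then next layer: B.
Nothing further is reachable.

B, C, D, E, F, H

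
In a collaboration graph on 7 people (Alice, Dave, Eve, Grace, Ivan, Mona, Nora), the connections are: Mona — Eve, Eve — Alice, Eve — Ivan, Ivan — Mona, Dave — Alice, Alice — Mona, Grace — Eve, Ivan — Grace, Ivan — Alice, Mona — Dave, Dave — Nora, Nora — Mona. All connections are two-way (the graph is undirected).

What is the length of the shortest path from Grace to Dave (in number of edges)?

3

Distance 0: Grace.
Distance 1: Eve, Ivan.
Distance 2: Alice, Mona.
Distance 3: Dave, Nora — contains Dave.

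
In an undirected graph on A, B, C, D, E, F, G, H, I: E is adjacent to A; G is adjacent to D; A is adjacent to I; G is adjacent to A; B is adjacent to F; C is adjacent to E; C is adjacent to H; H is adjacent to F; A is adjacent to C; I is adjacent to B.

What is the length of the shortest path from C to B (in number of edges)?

3

Distance 0: C.
Distance 1: A, E, H.
Distance 2: F, G, I.
Distance 3: B, D — contains B.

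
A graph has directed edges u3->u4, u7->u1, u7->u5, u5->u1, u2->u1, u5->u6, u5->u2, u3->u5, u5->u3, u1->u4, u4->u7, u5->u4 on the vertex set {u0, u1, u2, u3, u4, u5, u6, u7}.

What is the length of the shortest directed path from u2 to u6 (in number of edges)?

5

Distance 0: u2.
Distance 1: u1.
Distance 2: u4.
Distance 3: u7.
Distance 4: u5.
Distance 5: u3, u6 — contains u6.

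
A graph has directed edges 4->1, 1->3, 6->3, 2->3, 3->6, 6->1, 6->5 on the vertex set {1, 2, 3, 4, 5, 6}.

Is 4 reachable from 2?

No

Explore from 2.
Distance 1: reach 3.
Distance 2: reach 6.
Distance 3: reach 1, 5.
The search from 2 is exhausted; no directed path reaches 4.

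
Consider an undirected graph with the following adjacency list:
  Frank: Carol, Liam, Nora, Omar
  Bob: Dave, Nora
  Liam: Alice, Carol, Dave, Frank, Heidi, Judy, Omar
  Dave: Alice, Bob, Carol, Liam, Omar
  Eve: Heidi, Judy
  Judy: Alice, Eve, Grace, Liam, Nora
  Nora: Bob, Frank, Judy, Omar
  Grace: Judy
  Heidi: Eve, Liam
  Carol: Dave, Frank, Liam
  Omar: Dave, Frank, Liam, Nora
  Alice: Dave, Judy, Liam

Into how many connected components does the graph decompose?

From Alice: component {Alice, Bob, Carol, Dave, Eve, Frank, Grace, Heidi, Judy, Liam, Nora, Omar}.
That's 1 component.

1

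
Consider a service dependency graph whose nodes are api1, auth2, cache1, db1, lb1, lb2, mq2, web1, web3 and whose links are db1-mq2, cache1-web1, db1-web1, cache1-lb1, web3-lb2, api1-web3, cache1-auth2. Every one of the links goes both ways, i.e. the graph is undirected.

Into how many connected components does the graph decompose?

2

From api1: component {api1, lb2, web3}.
From auth2: component {auth2, cache1, db1, lb1, mq2, web1}.
That's 2 components.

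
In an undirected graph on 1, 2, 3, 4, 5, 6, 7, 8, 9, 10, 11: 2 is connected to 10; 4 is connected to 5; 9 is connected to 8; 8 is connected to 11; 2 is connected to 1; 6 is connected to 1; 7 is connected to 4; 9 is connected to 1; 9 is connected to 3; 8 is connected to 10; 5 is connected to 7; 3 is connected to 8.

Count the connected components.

From 1: component {1, 2, 3, 6, 8, 9, 10, 11}.
From 4: component {4, 5, 7}.
That's 2 components.

2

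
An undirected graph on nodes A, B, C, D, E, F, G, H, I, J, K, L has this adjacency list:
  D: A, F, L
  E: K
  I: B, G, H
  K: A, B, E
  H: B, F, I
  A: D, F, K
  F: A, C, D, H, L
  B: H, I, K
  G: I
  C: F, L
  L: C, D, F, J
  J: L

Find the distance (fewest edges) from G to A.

4

Distance 0: G.
Distance 1: I.
Distance 2: B, H.
Distance 3: F, K.
Distance 4: A, C, D, E, L — contains A.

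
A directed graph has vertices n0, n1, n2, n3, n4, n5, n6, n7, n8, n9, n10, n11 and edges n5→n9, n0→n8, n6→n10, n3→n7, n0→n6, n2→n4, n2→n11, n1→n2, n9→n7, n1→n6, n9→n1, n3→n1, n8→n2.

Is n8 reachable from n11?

No

n11 has no outgoing edges, so nothing is reachable from it.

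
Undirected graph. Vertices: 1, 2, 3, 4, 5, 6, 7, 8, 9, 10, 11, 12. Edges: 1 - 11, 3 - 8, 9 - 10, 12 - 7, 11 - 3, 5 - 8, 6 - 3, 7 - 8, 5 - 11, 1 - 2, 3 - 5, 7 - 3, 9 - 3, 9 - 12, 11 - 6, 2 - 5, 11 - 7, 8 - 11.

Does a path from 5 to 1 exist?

Yes

Explore from 5.
Distance 1: reach 2, 3, 8, 11.
Distance 2: reach 1, 6, 7, 9.
Found 1.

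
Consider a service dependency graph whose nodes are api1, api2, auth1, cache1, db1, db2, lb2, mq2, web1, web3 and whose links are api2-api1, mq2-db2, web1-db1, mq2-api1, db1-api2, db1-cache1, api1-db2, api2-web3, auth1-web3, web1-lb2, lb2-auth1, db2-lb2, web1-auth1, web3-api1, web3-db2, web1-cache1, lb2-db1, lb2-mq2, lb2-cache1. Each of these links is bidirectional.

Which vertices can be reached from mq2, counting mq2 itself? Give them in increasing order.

api1, api2, auth1, cache1, db1, db2, lb2, mq2, web1, web3

Start at mq2.
Its neighbours: api1, db2, lb2.
Then their neighbours: api2, auth1, cache1, db1, web1, web3.
Every vertex is now reached.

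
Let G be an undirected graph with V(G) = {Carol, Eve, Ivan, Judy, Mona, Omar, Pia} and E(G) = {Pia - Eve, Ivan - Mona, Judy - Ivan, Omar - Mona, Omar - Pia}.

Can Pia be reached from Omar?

Explore from Omar.
Distance 1: reach Mona, Pia.
Found Pia.

Yes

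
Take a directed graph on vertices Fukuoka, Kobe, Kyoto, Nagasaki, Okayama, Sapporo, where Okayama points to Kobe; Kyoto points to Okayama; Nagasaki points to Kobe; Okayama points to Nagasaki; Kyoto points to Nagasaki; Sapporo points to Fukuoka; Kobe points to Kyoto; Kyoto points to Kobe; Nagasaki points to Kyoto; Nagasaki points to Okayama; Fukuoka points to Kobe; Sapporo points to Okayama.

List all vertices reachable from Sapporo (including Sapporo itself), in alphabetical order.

Start at Sapporo.
Its neighbours: Fukuoka, Okayama.
Then their neighbours: Kobe, Nagasaki.
Then next layer: Kyoto.
Every vertex is now reached.

Fukuoka, Kobe, Kyoto, Nagasaki, Okayama, Sapporo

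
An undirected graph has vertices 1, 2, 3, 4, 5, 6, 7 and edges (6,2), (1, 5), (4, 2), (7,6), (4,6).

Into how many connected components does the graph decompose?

From 1: component {1, 5}.
From 2: component {2, 4, 6, 7}.
From 3: component {3}.
That's 3 components.

3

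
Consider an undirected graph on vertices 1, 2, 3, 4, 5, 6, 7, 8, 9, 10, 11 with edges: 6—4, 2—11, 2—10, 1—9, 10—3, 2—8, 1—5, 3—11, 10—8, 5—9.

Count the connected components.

4

From 1: component {1, 5, 9}.
From 2: component {2, 3, 8, 10, 11}.
From 4: component {4, 6}.
From 7: component {7}.
That's 4 components.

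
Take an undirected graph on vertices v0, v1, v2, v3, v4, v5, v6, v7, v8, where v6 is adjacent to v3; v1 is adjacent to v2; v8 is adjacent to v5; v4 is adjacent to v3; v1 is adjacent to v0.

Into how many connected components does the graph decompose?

From v0: component {v0, v1, v2}.
From v3: component {v3, v4, v6}.
From v5: component {v5, v8}.
From v7: component {v7}.
That's 4 components.

4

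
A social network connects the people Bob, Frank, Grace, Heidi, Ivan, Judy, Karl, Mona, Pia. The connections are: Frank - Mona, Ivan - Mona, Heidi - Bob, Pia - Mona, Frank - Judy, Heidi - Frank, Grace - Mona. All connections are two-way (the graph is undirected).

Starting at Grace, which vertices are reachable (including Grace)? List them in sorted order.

Start at Grace.
Its neighbours: Mona.
Then their neighbours: Frank, Ivan, Pia.
Then next layer: Heidi, Judy.
Then next layer: Bob.
Nothing further is reachable.

Bob, Frank, Grace, Heidi, Ivan, Judy, Mona, Pia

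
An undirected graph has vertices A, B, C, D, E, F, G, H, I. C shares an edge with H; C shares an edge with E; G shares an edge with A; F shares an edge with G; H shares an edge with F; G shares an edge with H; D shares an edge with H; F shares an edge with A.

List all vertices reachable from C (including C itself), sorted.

A, C, D, E, F, G, H

Start at C.
Its neighbours: E, H.
Then their neighbours: D, F, G.
Then next layer: A.
Nothing further is reachable.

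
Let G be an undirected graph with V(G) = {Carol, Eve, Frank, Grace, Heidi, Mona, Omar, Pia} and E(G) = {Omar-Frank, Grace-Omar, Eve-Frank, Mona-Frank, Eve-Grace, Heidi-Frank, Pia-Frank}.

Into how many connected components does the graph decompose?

From Carol: component {Carol}.
From Eve: component {Eve, Frank, Grace, Heidi, Mona, Omar, Pia}.
That's 2 components.

2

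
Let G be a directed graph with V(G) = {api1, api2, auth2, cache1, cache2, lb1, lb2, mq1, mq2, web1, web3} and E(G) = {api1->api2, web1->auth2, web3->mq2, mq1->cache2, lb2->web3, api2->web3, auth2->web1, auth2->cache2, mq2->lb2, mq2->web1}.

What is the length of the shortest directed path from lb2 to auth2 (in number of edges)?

4

Distance 0: lb2.
Distance 1: web3.
Distance 2: mq2.
Distance 3: web1.
Distance 4: auth2 — contains auth2.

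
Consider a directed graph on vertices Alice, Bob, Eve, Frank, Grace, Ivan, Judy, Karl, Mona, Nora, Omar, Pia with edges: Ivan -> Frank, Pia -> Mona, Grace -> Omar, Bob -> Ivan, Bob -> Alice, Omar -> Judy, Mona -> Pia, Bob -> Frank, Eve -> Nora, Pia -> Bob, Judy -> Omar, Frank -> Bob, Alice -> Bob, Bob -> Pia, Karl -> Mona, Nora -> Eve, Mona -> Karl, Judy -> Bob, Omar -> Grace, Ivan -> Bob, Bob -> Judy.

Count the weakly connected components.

2

From Alice: component {Alice, Bob, Frank, Grace, Ivan, Judy, Karl, Mona, Omar, Pia}.
From Eve: component {Eve, Nora}.
That's 2 components.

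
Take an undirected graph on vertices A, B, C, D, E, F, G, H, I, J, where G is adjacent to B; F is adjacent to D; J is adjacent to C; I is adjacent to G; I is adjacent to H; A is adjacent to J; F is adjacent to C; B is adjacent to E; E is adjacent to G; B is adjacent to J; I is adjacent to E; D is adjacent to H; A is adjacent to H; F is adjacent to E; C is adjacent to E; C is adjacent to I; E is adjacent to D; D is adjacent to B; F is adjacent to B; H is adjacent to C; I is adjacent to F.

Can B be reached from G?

Yes

Explore from G.
Distance 1: reach B, E, I.
Found B.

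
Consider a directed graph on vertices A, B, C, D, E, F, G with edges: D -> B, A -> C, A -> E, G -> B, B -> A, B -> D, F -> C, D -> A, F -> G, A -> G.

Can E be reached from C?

C has no outgoing edges, so nothing is reachable from it.

No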